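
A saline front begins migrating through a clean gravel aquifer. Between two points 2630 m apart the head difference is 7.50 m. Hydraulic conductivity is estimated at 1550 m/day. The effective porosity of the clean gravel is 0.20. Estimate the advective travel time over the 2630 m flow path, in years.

0.326

Hydraulic gradient i = Δh / L = 7.50 / 2630 = 0.002852.
Darcy flux q = K · i = 1550 × 0.002852 = 4.420 m/day.
Seepage velocity v = q / n_e = 4.420 / 0.20 = 22.10 m/day.
Travel time t = L / v = 2630 / 22.10 = 119.0 days = 0.3258 years.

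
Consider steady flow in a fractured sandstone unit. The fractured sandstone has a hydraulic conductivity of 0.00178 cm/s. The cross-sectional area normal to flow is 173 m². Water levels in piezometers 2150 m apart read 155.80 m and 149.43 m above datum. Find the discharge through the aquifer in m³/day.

Convert K: 0.00178 cm/s × 864 = 1.538 m/day.
Hydraulic gradient i = (155.80 − 149.43) / 2150 = 6.37 / 2150 = 0.002963.
Darcy's law: Q = K · A · i = 1.538 × 173.0 × 0.002963 = 0.7883 m³/day.

0.788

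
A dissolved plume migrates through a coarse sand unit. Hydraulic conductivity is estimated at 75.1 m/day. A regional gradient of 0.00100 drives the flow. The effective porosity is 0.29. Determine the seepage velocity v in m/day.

Hydraulic gradient i = 0.00100.
Darcy flux q = K · i = 75.10 × 0.001000 = 0.07510 m/day.
Seepage velocity v = q / n_e = 0.07510 / 0.29 = 0.2590 m/day.

0.259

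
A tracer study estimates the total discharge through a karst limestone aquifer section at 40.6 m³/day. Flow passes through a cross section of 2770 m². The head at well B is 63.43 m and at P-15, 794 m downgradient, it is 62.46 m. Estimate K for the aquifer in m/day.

12.0

Hydraulic gradient i = (63.43 − 62.46) / 794 = 0.97 / 794 = 0.001222.
From Q = K·A·i, K = Q / (A·i) = 40.6 / (2770 × 0.001222) = 12.00 m/day.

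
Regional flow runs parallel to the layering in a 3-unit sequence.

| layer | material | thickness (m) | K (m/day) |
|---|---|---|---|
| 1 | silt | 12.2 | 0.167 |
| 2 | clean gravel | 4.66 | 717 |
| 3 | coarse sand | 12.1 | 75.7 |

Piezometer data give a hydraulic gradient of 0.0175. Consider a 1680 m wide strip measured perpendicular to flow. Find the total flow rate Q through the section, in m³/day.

Flow is parallel to layering, so each bed carries its own Darcy discharge and the transmissivities add.
Σ(K_i·b_i) = 0.167×12.2 + 717×4.66 + 75.7×12.1 = 4259 m²/day.
Hydraulic gradient i = 0.0175.
Q = Σ(K_i·b_i) · W · i = 4259 × 1680 × 0.01750 = 1.252e+05 m³/day.

125000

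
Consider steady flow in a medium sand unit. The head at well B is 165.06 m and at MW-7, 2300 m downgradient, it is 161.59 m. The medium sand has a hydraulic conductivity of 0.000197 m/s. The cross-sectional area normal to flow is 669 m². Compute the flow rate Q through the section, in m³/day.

Convert K: 0.000197 m/s × 86400 = 17.02 m/day.
Hydraulic gradient i = (165.06 − 161.59) / 2300 = 3.47 / 2300 = 0.001509.
Darcy's law: Q = K · A · i = 17.02 × 669.0 × 0.001509 = 17.18 m³/day.

17.2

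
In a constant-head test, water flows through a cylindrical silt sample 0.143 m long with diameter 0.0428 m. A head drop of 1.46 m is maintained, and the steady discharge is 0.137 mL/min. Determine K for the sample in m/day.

Cross-sectional area A = π·(d/2)² = π × (0.0428/2)² = 0.001439 m².
Convert discharge: 0.137 mL/min = 2.283e-09 m³/s.
Darcy's law rearranged: K = Q·L / (A·Δh) = 2.283e-09 × 0.143 / (0.001439 × 1.46) = 1.554e-07 m/s = 0.01343 m/day.

0.0134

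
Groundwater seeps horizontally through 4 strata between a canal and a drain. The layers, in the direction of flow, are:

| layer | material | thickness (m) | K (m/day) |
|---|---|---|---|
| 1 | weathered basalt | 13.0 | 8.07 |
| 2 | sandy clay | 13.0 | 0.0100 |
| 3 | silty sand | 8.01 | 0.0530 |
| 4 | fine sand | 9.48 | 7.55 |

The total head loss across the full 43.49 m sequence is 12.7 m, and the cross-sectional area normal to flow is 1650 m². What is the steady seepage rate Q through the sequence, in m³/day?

Flow is perpendicular to layering, so the layers act in series and the equivalent K is the thickness-weighted harmonic mean.
Total thickness L = 13.0 + 13.0 + 8.01 + 9.48 = 43.49 m.
Σ(b_i/K_i) = 13.0/8.07 + 13.0/0.0100 + 8.01/0.0530 + 9.48/7.55 = 1454 d.
K_eq = L / Σ(b_i/K_i) = 43.49 / 1454 = 0.02991 m/day.
Q = K_eq · A · (Δh/L) = 0.02991 × 1650 × (12.7/43.49) = 14.41 m³/day.

14.4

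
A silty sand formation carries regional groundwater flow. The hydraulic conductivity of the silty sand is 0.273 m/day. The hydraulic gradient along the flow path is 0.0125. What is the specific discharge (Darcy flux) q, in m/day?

0.00341

Hydraulic gradient i = 0.0125.
Specific discharge q = K · i = 0.2730 × 0.01250 = 0.003413 m/day.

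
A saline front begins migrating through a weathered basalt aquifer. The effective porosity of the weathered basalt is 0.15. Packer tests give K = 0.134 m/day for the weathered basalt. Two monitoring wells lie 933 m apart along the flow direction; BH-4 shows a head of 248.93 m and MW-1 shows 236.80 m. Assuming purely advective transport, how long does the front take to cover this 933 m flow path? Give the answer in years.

Hydraulic gradient i = (248.93 − 236.80) / 933 = 12.13 / 933 = 0.01300.
Darcy flux q = K · i = 0.1340 × 0.01300 = 0.001742 m/day.
Seepage velocity v = q / n_e = 0.001742 / 0.15 = 0.01161 m/day.
Travel time t = L / v = 933 / 0.01161 = 80332 days = 219.9 years.

220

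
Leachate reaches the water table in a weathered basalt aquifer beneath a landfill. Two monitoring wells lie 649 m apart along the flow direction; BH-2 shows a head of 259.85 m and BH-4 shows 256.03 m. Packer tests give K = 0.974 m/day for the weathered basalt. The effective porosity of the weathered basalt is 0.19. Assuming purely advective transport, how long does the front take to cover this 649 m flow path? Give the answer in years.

58.9

Hydraulic gradient i = (259.85 − 256.03) / 649 = 3.82 / 649 = 0.005886.
Darcy flux q = K · i = 0.9740 × 0.005886 = 0.005733 m/day.
Seepage velocity v = q / n_e = 0.005733 / 0.19 = 0.03017 m/day.
Travel time t = L / v = 649 / 0.03017 = 21509 days = 58.89 years.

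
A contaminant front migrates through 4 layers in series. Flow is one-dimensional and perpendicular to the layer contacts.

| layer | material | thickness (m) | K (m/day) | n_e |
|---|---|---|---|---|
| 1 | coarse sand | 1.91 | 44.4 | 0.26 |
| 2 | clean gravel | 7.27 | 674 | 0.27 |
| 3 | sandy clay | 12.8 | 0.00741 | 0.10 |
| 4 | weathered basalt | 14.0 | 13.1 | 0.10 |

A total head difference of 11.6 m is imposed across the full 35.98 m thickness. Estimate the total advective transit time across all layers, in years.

With flow normal to the layers, continuity requires the same specific discharge q through every layer.
Σ(b_i/K_i) = 1.91/44.4 + 7.27/674 + 12.8/0.00741 + 14.0/13.1 = 1729 d.
q = Δh / Σ(b_i/K_i) = 11.6 / 1729 = 0.006711 m/day.
In each layer the seepage velocity is v_i = q/n_i, so the layer transit time is t_i = b_i·n_i / q:
  layer 1 (coarse sand): t_1 = 1.91 × 0.26 / 0.006711 = 74.00 d
  layer 2 (clean gravel): t_2 = 7.27 × 0.27 / 0.006711 = 292.5 d
  layer 3 (sandy clay): t_3 = 12.8 × 0.10 / 0.006711 = 190.7 d
  layer 4 (weathered basalt): t_4 = 14.0 × 0.10 / 0.006711 = 208.6 d
Total t = Σ t_i = 765.8 days = 2.097 years.

2.10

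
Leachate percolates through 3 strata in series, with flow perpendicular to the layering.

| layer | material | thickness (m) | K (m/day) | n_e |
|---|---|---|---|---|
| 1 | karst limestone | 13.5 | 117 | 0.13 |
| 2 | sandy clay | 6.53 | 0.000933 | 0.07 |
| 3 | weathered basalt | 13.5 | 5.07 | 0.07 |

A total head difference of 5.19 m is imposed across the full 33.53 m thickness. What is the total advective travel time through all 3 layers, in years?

With flow normal to the layers, continuity requires the same specific discharge q through every layer.
Σ(b_i/K_i) = 13.5/117 + 6.53/0.000933 + 13.5/5.07 = 7002 d.
q = Δh / Σ(b_i/K_i) = 5.19 / 7002 = 0.0007412 m/day.
In each layer the seepage velocity is v_i = q/n_i, so the layer transit time is t_i = b_i·n_i / q:
  layer 1 (karst limestone): t_1 = 13.5 × 0.13 / 0.0007412 = 2368 d
  layer 2 (sandy clay): t_2 = 6.53 × 0.07 / 0.0007412 = 616.7 d
  layer 3 (weathered basalt): t_3 = 13.5 × 0.07 / 0.0007412 = 1275 d
Total t = Σ t_i = 4259 days = 11.66 years.

11.7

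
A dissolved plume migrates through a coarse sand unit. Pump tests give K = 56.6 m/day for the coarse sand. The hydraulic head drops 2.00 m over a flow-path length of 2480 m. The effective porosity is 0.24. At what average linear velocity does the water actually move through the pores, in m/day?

Hydraulic gradient i = Δh / L = 2.00 / 2480 = 0.0008065.
Darcy flux q = K · i = 56.60 × 0.0008065 = 0.04565 m/day.
Seepage velocity v = q / n_e = 0.04565 / 0.24 = 0.1902 m/day.

0.190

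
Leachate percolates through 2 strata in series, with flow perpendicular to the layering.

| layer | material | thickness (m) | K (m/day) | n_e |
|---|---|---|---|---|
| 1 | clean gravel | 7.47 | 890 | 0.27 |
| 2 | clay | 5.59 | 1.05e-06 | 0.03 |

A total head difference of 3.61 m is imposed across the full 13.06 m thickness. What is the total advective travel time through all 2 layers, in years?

With flow normal to the layers, continuity requires the same specific discharge q through every layer.
Σ(b_i/K_i) = 7.47/890 + 5.59/1.05e-06 = 5.324e+06 d.
q = Δh / Σ(b_i/K_i) = 3.61 / 5.324e+06 = 6.781e-07 m/day.
In each layer the seepage velocity is v_i = q/n_i, so the layer transit time is t_i = b_i·n_i / q:
  layer 1 (clean gravel): t_1 = 7.47 × 0.27 / 6.781e-07 = 2.974e+06 d
  layer 2 (clay): t_2 = 5.59 × 0.03 / 6.781e-07 = 2.473e+05 d
Total t = Σ t_i = 3.222e+06 days = 8821 years.

8820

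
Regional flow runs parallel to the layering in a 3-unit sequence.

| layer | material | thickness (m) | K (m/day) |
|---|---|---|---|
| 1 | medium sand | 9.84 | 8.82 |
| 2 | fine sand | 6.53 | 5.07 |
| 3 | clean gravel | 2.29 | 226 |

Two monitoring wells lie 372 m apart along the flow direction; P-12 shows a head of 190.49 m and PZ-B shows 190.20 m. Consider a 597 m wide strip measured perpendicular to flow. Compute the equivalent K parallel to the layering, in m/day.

34.2

Flow is parallel to layering, so each bed carries its own Darcy discharge and the transmissivities add.
Σ(K_i·b_i) = 8.82×9.84 + 5.07×6.53 + 226×2.29 = 637.4 m²/day.
Total thickness b = 18.66 m, so K_eq = Σ(K_i·b_i)/b = 34.16 m/day.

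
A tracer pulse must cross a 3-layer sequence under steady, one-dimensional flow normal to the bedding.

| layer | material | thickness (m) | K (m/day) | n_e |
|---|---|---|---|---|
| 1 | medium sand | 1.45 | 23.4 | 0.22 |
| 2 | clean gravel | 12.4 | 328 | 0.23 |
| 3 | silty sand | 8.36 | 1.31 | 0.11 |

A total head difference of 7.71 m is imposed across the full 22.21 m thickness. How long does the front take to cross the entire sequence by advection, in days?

With flow normal to the layers, continuity requires the same specific discharge q through every layer.
Σ(b_i/K_i) = 1.45/23.4 + 12.4/328 + 8.36/1.31 = 6.481 d.
q = Δh / Σ(b_i/K_i) = 7.71 / 6.481 = 1.190 m/day.
In each layer the seepage velocity is v_i = q/n_i, so the layer transit time is t_i = b_i·n_i / q:
  layer 1 (medium sand): t_1 = 1.45 × 0.22 / 1.190 = 0.2682 d
  layer 2 (clean gravel): t_2 = 12.4 × 0.23 / 1.190 = 2.398 d
  layer 3 (silty sand): t_3 = 8.36 × 0.11 / 1.190 = 0.7731 d
Total t = Σ t_i = 3.439 days.

3.44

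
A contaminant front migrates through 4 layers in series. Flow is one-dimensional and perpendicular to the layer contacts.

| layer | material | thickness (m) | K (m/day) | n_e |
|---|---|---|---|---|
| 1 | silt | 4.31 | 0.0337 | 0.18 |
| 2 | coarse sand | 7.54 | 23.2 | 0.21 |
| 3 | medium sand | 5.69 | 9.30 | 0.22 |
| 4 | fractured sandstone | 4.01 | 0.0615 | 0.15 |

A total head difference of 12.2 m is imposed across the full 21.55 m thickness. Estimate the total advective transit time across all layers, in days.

67.0

With flow normal to the layers, continuity requires the same specific discharge q through every layer.
Σ(b_i/K_i) = 4.31/0.0337 + 7.54/23.2 + 5.69/9.30 + 4.01/0.0615 = 194.0 d.
q = Δh / Σ(b_i/K_i) = 12.2 / 194.0 = 0.06288 m/day.
In each layer the seepage velocity is v_i = q/n_i, so the layer transit time is t_i = b_i·n_i / q:
  layer 1 (silt): t_1 = 4.31 × 0.18 / 0.06288 = 12.34 d
  layer 2 (coarse sand): t_2 = 7.54 × 0.21 / 0.06288 = 25.18 d
  layer 3 (medium sand): t_3 = 5.69 × 0.22 / 0.06288 = 19.91 d
  layer 4 (fractured sandstone): t_4 = 4.01 × 0.15 / 0.06288 = 9.566 d
Total t = Σ t_i = 67.00 days.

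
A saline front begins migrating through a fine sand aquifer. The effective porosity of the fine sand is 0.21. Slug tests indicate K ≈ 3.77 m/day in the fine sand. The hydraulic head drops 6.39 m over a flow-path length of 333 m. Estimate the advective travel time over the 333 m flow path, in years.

2.65

Hydraulic gradient i = Δh / L = 6.39 / 333 = 0.01919.
Darcy flux q = K · i = 3.770 × 0.01919 = 0.07234 m/day.
Seepage velocity v = q / n_e = 0.07234 / 0.21 = 0.3445 m/day.
Travel time t = L / v = 333 / 0.3445 = 966.6 days = 2.647 years.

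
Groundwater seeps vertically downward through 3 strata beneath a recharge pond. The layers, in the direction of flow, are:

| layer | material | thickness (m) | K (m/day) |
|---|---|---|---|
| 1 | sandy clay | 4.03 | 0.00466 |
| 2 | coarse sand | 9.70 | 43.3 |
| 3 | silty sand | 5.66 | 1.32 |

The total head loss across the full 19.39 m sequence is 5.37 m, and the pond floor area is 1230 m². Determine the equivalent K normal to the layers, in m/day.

0.0223

Flow is perpendicular to layering, so the layers act in series and the equivalent K is the thickness-weighted harmonic mean.
Total thickness L = 4.03 + 9.70 + 5.66 = 19.39 m.
Σ(b_i/K_i) = 4.03/0.00466 + 9.70/43.3 + 5.66/1.32 = 869.3 d.
K_eq = L / Σ(b_i/K_i) = 19.39 / 869.3 = 0.02230 m/day.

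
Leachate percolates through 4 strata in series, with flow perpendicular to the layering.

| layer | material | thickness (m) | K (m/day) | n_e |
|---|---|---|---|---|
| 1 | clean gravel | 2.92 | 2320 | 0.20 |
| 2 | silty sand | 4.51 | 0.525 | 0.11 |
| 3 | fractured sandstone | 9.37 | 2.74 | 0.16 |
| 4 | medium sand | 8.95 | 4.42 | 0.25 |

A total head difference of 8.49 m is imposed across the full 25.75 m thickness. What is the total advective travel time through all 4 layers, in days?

7.96

With flow normal to the layers, continuity requires the same specific discharge q through every layer.
Σ(b_i/K_i) = 2.92/2320 + 4.51/0.525 + 9.37/2.74 + 8.95/4.42 = 14.04 d.
q = Δh / Σ(b_i/K_i) = 8.49 / 14.04 = 0.6049 m/day.
In each layer the seepage velocity is v_i = q/n_i, so the layer transit time is t_i = b_i·n_i / q:
  layer 1 (clean gravel): t_1 = 2.92 × 0.20 / 0.6049 = 0.9655 d
  layer 2 (silty sand): t_2 = 4.51 × 0.11 / 0.6049 = 0.8202 d
  layer 3 (fractured sandstone): t_3 = 9.37 × 0.16 / 0.6049 = 2.479 d
  layer 4 (medium sand): t_4 = 8.95 × 0.25 / 0.6049 = 3.699 d
Total t = Σ t_i = 7.964 days.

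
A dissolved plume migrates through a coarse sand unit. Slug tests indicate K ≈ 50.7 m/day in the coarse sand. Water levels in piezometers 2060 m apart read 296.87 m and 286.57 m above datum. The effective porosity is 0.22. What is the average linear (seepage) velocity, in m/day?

1.15

Hydraulic gradient i = (296.87 − 286.57) / 2060 = 10.3 / 2060 = 0.005000.
Darcy flux q = K · i = 50.70 × 0.005000 = 0.2535 m/day.
Seepage velocity v = q / n_e = 0.2535 / 0.22 = 1.152 m/day.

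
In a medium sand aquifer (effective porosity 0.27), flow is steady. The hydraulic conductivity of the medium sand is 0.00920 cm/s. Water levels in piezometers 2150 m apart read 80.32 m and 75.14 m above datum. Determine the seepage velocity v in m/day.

0.0709

Convert K: 0.00920 cm/s × 864 = 7.949 m/day.
Hydraulic gradient i = (80.32 − 75.14) / 2150 = 5.18 / 2150 = 0.002409.
Darcy flux q = K · i = 7.949 × 0.002409 = 0.01915 m/day.
Seepage velocity v = q / n_e = 0.01915 / 0.27 = 0.07093 m/day.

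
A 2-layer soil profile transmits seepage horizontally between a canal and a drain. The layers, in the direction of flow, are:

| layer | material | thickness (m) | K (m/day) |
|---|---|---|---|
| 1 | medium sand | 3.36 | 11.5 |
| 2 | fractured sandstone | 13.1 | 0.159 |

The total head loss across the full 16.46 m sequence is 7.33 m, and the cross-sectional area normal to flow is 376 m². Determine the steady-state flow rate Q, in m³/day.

Flow is perpendicular to layering, so the layers act in series and the equivalent K is the thickness-weighted harmonic mean.
Total thickness L = 3.36 + 13.1 = 16.46 m.
Σ(b_i/K_i) = 3.36/11.5 + 13.1/0.159 = 82.68 d.
K_eq = L / Σ(b_i/K_i) = 16.46 / 82.68 = 0.1991 m/day.
Q = K_eq · A · (Δh/L) = 0.1991 × 376 × (7.33/16.46) = 33.33 m³/day.

33.3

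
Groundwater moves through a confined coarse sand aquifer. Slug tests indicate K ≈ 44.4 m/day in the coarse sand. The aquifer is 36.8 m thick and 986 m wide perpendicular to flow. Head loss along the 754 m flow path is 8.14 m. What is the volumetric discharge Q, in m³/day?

Cross-sectional area A = 986 × 36.8 = 36285 m².
Hydraulic gradient i = Δh / L = 8.14 / 754 = 0.01080.
Darcy's law: Q = K · A · i = 44.40 × 36285 × 0.01080 = 17392 m³/day.

17400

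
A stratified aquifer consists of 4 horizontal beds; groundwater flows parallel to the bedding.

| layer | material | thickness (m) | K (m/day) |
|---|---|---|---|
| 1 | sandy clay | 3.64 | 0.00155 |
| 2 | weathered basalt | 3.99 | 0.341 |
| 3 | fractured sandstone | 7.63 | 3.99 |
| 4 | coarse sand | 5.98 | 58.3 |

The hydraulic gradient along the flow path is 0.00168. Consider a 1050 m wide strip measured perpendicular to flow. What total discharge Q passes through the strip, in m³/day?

Flow is parallel to layering, so each bed carries its own Darcy discharge and the transmissivities add.
Σ(K_i·b_i) = 0.00155×3.64 + 0.341×3.99 + 3.99×7.63 + 58.3×5.98 = 380.4 m²/day.
Hydraulic gradient i = 0.00168.
Q = Σ(K_i·b_i) · W · i = 380.4 × 1050 × 0.001680 = 671.1 m³/day.

671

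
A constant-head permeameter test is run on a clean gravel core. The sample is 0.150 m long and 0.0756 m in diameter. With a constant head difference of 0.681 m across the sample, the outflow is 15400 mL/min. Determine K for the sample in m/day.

1090

Cross-sectional area A = π·(d/2)² = π × (0.0756/2)² = 0.004489 m².
Convert discharge: 15400 mL/min = 0.0002567 m³/s.
Darcy's law rearranged: K = Q·L / (A·Δh) = 0.0002567 × 0.150 / (0.004489 × 0.681) = 0.01259 m/s = 1088 m/day.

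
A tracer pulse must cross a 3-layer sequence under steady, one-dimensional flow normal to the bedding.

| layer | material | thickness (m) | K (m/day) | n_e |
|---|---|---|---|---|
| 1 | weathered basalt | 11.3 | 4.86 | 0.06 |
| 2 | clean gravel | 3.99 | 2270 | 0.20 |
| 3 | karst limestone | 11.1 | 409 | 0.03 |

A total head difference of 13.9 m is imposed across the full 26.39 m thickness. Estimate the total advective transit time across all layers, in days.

With flow normal to the layers, continuity requires the same specific discharge q through every layer.
Σ(b_i/K_i) = 11.3/4.86 + 3.99/2270 + 11.1/409 = 2.354 d.
q = Δh / Σ(b_i/K_i) = 13.9 / 2.354 = 5.905 m/day.
In each layer the seepage velocity is v_i = q/n_i, so the layer transit time is t_i = b_i·n_i / q:
  layer 1 (weathered basalt): t_1 = 11.3 × 0.06 / 5.905 = 0.1148 d
  layer 2 (clean gravel): t_2 = 3.99 × 0.20 / 5.905 = 0.1351 d
  layer 3 (karst limestone): t_3 = 11.1 × 0.03 / 5.905 = 0.05639 d
Total t = Σ t_i = 0.3064 days.

0.306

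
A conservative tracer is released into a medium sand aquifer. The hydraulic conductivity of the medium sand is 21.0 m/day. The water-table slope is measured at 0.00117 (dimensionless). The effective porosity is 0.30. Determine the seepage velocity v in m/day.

0.0819

Hydraulic gradient i = 0.00117.
Darcy flux q = K · i = 21.00 × 0.001170 = 0.02457 m/day.
Seepage velocity v = q / n_e = 0.02457 / 0.30 = 0.08190 m/day.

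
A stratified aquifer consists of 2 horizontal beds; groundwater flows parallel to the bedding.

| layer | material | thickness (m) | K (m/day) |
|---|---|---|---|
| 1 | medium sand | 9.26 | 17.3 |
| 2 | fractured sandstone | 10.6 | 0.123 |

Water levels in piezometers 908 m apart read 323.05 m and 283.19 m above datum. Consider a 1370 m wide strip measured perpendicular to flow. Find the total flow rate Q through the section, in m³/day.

9710

Flow is parallel to layering, so each bed carries its own Darcy discharge and the transmissivities add.
Σ(K_i·b_i) = 17.3×9.26 + 0.123×10.6 = 161.5 m²/day.
Hydraulic gradient i = (323.05 − 283.19) / 908 = 39.86 / 908 = 0.04390.
Q = Σ(K_i·b_i) · W · i = 161.5 × 1370 × 0.04390 = 9713 m³/day.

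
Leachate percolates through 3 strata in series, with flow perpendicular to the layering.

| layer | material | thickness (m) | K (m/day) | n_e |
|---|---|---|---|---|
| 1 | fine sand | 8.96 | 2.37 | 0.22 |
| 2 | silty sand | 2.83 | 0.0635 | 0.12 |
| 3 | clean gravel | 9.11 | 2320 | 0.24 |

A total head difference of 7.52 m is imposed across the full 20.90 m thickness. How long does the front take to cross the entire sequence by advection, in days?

With flow normal to the layers, continuity requires the same specific discharge q through every layer.
Σ(b_i/K_i) = 8.96/2.37 + 2.83/0.0635 + 9.11/2320 = 48.35 d.
q = Δh / Σ(b_i/K_i) = 7.52 / 48.35 = 0.1555 m/day.
In each layer the seepage velocity is v_i = q/n_i, so the layer transit time is t_i = b_i·n_i / q:
  layer 1 (fine sand): t_1 = 8.96 × 0.22 / 0.1555 = 12.67 d
  layer 2 (silty sand): t_2 = 2.83 × 0.12 / 0.1555 = 2.184 d
  layer 3 (clean gravel): t_3 = 9.11 × 0.24 / 0.1555 = 14.06 d
Total t = Σ t_i = 28.92 days.

28.9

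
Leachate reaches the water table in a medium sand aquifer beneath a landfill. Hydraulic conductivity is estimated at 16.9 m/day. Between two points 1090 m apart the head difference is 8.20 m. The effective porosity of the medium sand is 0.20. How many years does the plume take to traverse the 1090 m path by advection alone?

4.69

Hydraulic gradient i = Δh / L = 8.20 / 1090 = 0.007523.
Darcy flux q = K · i = 16.90 × 0.007523 = 0.1271 m/day.
Seepage velocity v = q / n_e = 0.1271 / 0.20 = 0.6357 m/day.
Travel time t = L / v = 1090 / 0.6357 = 1715 days = 4.695 years.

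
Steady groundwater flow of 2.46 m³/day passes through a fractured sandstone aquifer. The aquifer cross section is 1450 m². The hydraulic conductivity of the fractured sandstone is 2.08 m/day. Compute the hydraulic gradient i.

0.000816

From Q = K·A·i, i = Q / (K·A) = 2.46 / (2.080 × 1450) = 0.0008156.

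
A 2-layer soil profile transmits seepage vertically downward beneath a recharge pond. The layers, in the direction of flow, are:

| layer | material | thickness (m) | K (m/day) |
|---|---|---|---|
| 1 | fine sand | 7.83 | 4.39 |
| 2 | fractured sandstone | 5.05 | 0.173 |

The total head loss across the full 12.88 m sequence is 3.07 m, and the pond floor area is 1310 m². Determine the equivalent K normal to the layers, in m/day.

0.416

Flow is perpendicular to layering, so the layers act in series and the equivalent K is the thickness-weighted harmonic mean.
Total thickness L = 7.83 + 5.05 = 12.88 m.
Σ(b_i/K_i) = 7.83/4.39 + 5.05/0.173 = 30.97 d.
K_eq = L / Σ(b_i/K_i) = 12.88 / 30.97 = 0.4158 m/day.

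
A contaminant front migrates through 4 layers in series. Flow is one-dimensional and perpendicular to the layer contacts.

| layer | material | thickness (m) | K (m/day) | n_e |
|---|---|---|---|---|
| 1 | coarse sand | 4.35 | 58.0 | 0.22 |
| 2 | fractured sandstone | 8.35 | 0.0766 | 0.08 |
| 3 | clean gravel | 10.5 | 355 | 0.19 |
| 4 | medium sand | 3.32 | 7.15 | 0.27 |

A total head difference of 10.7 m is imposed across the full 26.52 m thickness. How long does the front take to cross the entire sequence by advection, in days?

With flow normal to the layers, continuity requires the same specific discharge q through every layer.
Σ(b_i/K_i) = 4.35/58.0 + 8.35/0.0766 + 10.5/355 + 3.32/7.15 = 109.6 d.
q = Δh / Σ(b_i/K_i) = 10.7 / 109.6 = 0.09765 m/day.
In each layer the seepage velocity is v_i = q/n_i, so the layer transit time is t_i = b_i·n_i / q:
  layer 1 (coarse sand): t_1 = 4.35 × 0.22 / 0.09765 = 9.800 d
  layer 2 (fractured sandstone): t_2 = 8.35 × 0.08 / 0.09765 = 6.841 d
  layer 3 (clean gravel): t_3 = 10.5 × 0.19 / 0.09765 = 20.43 d
  layer 4 (medium sand): t_4 = 3.32 × 0.27 / 0.09765 = 9.180 d
Total t = Σ t_i = 46.25 days.

46.3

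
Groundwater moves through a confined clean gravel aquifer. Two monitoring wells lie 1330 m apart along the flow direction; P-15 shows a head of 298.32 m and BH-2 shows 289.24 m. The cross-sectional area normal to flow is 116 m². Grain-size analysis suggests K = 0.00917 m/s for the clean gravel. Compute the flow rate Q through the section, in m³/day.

627

Convert K: 0.00917 m/s × 86400 = 792.3 m/day.
Hydraulic gradient i = (298.32 − 289.24) / 1330 = 9.08 / 1330 = 0.006827.
Darcy's law: Q = K · A · i = 792.3 × 116.0 × 0.006827 = 627.4 m³/day.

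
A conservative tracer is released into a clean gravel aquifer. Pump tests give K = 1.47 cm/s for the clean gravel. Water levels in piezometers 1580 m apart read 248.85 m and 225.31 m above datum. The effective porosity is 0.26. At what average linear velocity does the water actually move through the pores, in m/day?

72.8

Convert K: 1.47 cm/s × 864 = 1270 m/day.
Hydraulic gradient i = (248.85 − 225.31) / 1580 = 23.54 / 1580 = 0.01490.
Darcy flux q = K · i = 1270 × 0.01490 = 18.92 m/day.
Seepage velocity v = q / n_e = 18.92 / 0.26 = 72.78 m/day.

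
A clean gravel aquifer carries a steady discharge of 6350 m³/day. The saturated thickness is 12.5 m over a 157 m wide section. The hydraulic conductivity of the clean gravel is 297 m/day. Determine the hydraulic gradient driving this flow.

Cross-sectional area A = 157 × 12.5 = 1962 m².
From Q = K·A·i, i = Q / (K·A) = 6350 / (297.0 × 1962) = 0.01089.

0.0109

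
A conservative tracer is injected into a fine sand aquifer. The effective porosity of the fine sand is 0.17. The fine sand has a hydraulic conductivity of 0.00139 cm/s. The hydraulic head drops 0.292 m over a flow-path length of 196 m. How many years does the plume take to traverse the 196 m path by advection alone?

Convert K: 0.00139 cm/s × 864 = 1.201 m/day.
Hydraulic gradient i = Δh / L = 0.292 / 196 = 0.001490.
Darcy flux q = K · i = 1.201 × 0.001490 = 0.001789 m/day.
Seepage velocity v = q / n_e = 0.001789 / 0.17 = 0.01052 m/day.
Travel time t = L / v = 196 / 0.01052 = 18623 days = 50.99 years.

51.0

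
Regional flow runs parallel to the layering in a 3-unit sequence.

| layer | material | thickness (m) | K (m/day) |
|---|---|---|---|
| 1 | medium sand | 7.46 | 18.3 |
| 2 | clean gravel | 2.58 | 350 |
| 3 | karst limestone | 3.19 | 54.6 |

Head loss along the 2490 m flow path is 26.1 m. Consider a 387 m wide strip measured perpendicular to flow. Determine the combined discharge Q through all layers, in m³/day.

4920

Flow is parallel to layering, so each bed carries its own Darcy discharge and the transmissivities add.
Σ(K_i·b_i) = 18.3×7.46 + 350×2.58 + 54.6×3.19 = 1214 m²/day.
Hydraulic gradient i = Δh / L = 26.1 / 2490 = 0.01048.
Q = Σ(K_i·b_i) · W · i = 1214 × 387 × 0.01048 = 4923 m³/day.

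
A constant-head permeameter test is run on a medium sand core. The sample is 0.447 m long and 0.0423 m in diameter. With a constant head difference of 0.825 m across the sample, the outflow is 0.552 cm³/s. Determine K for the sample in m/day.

18.4

Cross-sectional area A = π·(d/2)² = π × (0.0423/2)² = 0.001405 m².
Convert discharge: 0.552 cm³/s = 5.520e-07 m³/s.
Darcy's law rearranged: K = Q·L / (A·Δh) = 5.520e-07 × 0.447 / (0.001405 × 0.825) = 0.0002128 m/s = 18.39 m/day.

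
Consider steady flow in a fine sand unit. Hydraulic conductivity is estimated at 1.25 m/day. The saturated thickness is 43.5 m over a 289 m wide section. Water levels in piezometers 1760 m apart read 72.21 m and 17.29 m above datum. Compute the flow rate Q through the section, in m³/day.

490

Cross-sectional area A = 289 × 43.5 = 12572 m².
Hydraulic gradient i = (72.21 − 17.29) / 1760 = 54.92 / 1760 = 0.03120.
Darcy's law: Q = K · A · i = 1.250 × 12572 × 0.03120 = 490.4 m³/day.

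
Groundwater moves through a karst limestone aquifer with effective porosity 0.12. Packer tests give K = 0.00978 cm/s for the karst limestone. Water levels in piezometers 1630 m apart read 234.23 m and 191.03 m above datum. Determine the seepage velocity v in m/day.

1.87

Convert K: 0.00978 cm/s × 864 = 8.450 m/day.
Hydraulic gradient i = (234.23 − 191.03) / 1630 = 43.2 / 1630 = 0.02650.
Darcy flux q = K · i = 8.450 × 0.02650 = 0.2239 m/day.
Seepage velocity v = q / n_e = 0.2239 / 0.12 = 1.866 m/day.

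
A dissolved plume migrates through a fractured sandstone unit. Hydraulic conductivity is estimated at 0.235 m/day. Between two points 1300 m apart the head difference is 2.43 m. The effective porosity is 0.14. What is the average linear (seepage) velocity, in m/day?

0.00314

Hydraulic gradient i = Δh / L = 2.43 / 1300 = 0.001869.
Darcy flux q = K · i = 0.2350 × 0.001869 = 0.0004393 m/day.
Seepage velocity v = q / n_e = 0.0004393 / 0.14 = 0.003138 m/day.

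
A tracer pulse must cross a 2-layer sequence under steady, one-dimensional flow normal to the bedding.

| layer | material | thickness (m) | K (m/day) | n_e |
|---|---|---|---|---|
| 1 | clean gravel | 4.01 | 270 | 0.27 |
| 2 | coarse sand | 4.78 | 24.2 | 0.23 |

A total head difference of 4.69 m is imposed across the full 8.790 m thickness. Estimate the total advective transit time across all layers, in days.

With flow normal to the layers, continuity requires the same specific discharge q through every layer.
Σ(b_i/K_i) = 4.01/270 + 4.78/24.2 = 0.2124 d.
q = Δh / Σ(b_i/K_i) = 4.69 / 0.2124 = 22.08 m/day.
In each layer the seepage velocity is v_i = q/n_i, so the layer transit time is t_i = b_i·n_i / q:
  layer 1 (clean gravel): t_1 = 4.01 × 0.27 / 22.08 = 0.04903 d
  layer 2 (coarse sand): t_2 = 4.78 × 0.23 / 22.08 = 0.04978 d
Total t = Σ t_i = 0.09881 days.

0.0988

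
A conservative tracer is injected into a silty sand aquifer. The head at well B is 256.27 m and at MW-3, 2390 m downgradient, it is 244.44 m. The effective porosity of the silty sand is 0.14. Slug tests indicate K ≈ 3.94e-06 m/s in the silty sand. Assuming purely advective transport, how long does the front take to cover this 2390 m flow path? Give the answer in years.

Convert K: 3.94e-06 m/s × 86400 = 0.3404 m/day.
Hydraulic gradient i = (256.27 − 244.44) / 2390 = 11.83 / 2390 = 0.004950.
Darcy flux q = K · i = 0.3404 × 0.004950 = 0.001685 m/day.
Seepage velocity v = q / n_e = 0.001685 / 0.14 = 0.01204 m/day.
Travel time t = L / v = 2390 / 0.01204 = 1.986e+05 days = 543.7 years.

544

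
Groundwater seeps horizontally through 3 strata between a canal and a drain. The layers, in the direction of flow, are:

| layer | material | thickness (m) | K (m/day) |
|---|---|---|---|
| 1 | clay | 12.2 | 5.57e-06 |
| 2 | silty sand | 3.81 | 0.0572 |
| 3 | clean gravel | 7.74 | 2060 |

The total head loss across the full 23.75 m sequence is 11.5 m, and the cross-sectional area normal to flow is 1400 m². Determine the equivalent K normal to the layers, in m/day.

Flow is perpendicular to layering, so the layers act in series and the equivalent K is the thickness-weighted harmonic mean.
Total thickness L = 12.2 + 3.81 + 7.74 = 23.75 m.
Σ(b_i/K_i) = 12.2/5.57e-06 + 3.81/0.0572 + 7.74/2060 = 2.190e+06 d.
K_eq = L / Σ(b_i/K_i) = 23.75 / 2.190e+06 = 1.084e-05 m/day.

1.08e-05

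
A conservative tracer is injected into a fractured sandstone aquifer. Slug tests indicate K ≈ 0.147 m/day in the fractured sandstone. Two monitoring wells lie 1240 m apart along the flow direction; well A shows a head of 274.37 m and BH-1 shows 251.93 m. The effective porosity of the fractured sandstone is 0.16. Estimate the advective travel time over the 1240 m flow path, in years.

Hydraulic gradient i = (274.37 − 251.93) / 1240 = 22.44 / 1240 = 0.01810.
Darcy flux q = K · i = 0.1470 × 0.01810 = 0.002660 m/day.
Seepage velocity v = q / n_e = 0.002660 / 0.16 = 0.01663 m/day.
Travel time t = L / v = 1240 / 0.01663 = 74580 days = 204.2 years.

204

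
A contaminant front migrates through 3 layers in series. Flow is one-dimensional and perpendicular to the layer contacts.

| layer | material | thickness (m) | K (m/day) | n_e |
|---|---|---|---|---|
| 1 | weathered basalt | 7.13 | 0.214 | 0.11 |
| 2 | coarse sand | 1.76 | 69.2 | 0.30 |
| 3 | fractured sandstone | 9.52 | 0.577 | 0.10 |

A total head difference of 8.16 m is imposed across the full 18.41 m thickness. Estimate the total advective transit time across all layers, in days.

13.8

With flow normal to the layers, continuity requires the same specific discharge q through every layer.
Σ(b_i/K_i) = 7.13/0.214 + 1.76/69.2 + 9.52/0.577 = 49.84 d.
q = Δh / Σ(b_i/K_i) = 8.16 / 49.84 = 0.1637 m/day.
In each layer the seepage velocity is v_i = q/n_i, so the layer transit time is t_i = b_i·n_i / q:
  layer 1 (weathered basalt): t_1 = 7.13 × 0.11 / 0.1637 = 4.791 d
  layer 2 (coarse sand): t_2 = 1.76 × 0.30 / 0.1637 = 3.225 d
  layer 3 (fractured sandstone): t_3 = 9.52 × 0.10 / 0.1637 = 5.815 d
Total t = Σ t_i = 13.83 days.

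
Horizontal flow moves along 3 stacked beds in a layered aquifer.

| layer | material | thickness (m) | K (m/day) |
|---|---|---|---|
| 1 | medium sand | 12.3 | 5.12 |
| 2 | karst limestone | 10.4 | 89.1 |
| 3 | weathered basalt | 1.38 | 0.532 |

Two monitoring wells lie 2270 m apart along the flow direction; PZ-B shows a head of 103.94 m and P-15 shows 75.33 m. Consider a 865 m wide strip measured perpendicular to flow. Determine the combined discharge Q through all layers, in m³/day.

Flow is parallel to layering, so each bed carries its own Darcy discharge and the transmissivities add.
Σ(K_i·b_i) = 5.12×12.3 + 89.1×10.4 + 0.532×1.38 = 990.4 m²/day.
Hydraulic gradient i = (103.94 − 75.33) / 2270 = 28.61 / 2270 = 0.01260.
Q = Σ(K_i·b_i) · W · i = 990.4 × 865 × 0.01260 = 10797 m³/day.

10800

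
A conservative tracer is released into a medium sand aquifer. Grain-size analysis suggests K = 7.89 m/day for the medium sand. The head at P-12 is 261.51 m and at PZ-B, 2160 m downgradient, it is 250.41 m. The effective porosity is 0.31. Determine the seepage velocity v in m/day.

0.131

Hydraulic gradient i = (261.51 − 250.41) / 2160 = 11.1 / 2160 = 0.005139.
Darcy flux q = K · i = 7.890 × 0.005139 = 0.04055 m/day.
Seepage velocity v = q / n_e = 0.04055 / 0.31 = 0.1308 m/day.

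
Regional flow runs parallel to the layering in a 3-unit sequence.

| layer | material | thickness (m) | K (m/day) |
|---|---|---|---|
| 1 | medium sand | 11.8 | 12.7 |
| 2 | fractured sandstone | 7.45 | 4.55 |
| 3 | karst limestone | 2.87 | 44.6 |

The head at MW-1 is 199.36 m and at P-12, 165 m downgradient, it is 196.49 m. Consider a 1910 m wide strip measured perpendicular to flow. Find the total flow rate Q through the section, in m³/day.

Flow is parallel to layering, so each bed carries its own Darcy discharge and the transmissivities add.
Σ(K_i·b_i) = 12.7×11.8 + 4.55×7.45 + 44.6×2.87 = 311.8 m²/day.
Hydraulic gradient i = (199.36 − 196.49) / 165 = 2.87 / 165 = 0.01739.
Q = Σ(K_i·b_i) · W · i = 311.8 × 1910 × 0.01739 = 10357 m³/day.

10400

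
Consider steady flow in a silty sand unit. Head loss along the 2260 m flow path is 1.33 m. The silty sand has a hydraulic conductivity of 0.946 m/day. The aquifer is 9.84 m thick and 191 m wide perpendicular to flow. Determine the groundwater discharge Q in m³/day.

1.05

Cross-sectional area A = 191 × 9.84 = 1879 m².
Hydraulic gradient i = Δh / L = 1.33 / 2260 = 0.0005885.
Darcy's law: Q = K · A · i = 0.9460 × 1879 × 0.0005885 = 1.046 m³/day.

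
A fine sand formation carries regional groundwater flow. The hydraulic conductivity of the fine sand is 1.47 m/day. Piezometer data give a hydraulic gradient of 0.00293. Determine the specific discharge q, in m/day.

0.00431

Hydraulic gradient i = 0.00293.
Specific discharge q = K · i = 1.470 × 0.002930 = 0.004307 m/day.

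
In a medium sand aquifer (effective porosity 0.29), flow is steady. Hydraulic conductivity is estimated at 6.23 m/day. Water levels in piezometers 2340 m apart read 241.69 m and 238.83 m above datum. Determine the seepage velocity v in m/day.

0.0263

Hydraulic gradient i = (241.69 − 238.83) / 2340 = 2.86 / 2340 = 0.001222.
Darcy flux q = K · i = 6.230 × 0.001222 = 0.007614 m/day.
Seepage velocity v = q / n_e = 0.007614 / 0.29 = 0.02626 m/day.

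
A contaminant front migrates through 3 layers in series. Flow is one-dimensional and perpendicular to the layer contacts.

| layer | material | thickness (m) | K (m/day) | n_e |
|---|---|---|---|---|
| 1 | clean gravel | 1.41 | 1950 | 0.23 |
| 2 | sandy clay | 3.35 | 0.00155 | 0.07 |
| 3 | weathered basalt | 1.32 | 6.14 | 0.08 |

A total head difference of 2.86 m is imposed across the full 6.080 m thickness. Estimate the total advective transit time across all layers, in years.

With flow normal to the layers, continuity requires the same specific discharge q through every layer.
Σ(b_i/K_i) = 1.41/1950 + 3.35/0.00155 + 1.32/6.14 = 2162 d.
q = Δh / Σ(b_i/K_i) = 2.86 / 2162 = 0.001323 m/day.
In each layer the seepage velocity is v_i = q/n_i, so the layer transit time is t_i = b_i·n_i / q:
  layer 1 (clean gravel): t_1 = 1.41 × 0.23 / 0.001323 = 245.1 d
  layer 2 (sandy clay): t_2 = 3.35 × 0.07 / 0.001323 = 177.2 d
  layer 3 (weathered basalt): t_3 = 1.32 × 0.08 / 0.001323 = 79.81 d
Total t = Σ t_i = 502.1 days = 1.375 years.

1.37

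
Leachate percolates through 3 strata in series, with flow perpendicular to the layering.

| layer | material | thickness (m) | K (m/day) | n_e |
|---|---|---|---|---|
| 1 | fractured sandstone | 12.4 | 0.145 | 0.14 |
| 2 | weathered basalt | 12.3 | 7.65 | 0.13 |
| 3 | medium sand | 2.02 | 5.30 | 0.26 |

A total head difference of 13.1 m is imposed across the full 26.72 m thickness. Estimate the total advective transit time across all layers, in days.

25.8

With flow normal to the layers, continuity requires the same specific discharge q through every layer.
Σ(b_i/K_i) = 12.4/0.145 + 12.3/7.65 + 2.02/5.30 = 87.51 d.
q = Δh / Σ(b_i/K_i) = 13.1 / 87.51 = 0.1497 m/day.
In each layer the seepage velocity is v_i = q/n_i, so the layer transit time is t_i = b_i·n_i / q:
  layer 1 (fractured sandstone): t_1 = 12.4 × 0.14 / 0.1497 = 11.60 d
  layer 2 (weathered basalt): t_2 = 12.3 × 0.13 / 0.1497 = 10.68 d
  layer 3 (medium sand): t_3 = 2.02 × 0.26 / 0.1497 = 3.508 d
Total t = Σ t_i = 25.79 days.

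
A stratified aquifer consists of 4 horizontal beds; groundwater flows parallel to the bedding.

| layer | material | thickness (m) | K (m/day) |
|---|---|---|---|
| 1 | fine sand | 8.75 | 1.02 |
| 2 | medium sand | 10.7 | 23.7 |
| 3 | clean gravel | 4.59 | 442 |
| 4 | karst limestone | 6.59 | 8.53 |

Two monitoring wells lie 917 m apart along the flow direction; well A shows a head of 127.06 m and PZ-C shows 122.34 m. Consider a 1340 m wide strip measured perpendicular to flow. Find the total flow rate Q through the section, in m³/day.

16200

Flow is parallel to layering, so each bed carries its own Darcy discharge and the transmissivities add.
Σ(K_i·b_i) = 1.02×8.75 + 23.7×10.7 + 442×4.59 + 8.53×6.59 = 2348 m²/day.
Hydraulic gradient i = (127.06 − 122.34) / 917 = 4.72 / 917 = 0.005147.
Q = Σ(K_i·b_i) · W · i = 2348 × 1340 × 0.005147 = 16191 m³/day.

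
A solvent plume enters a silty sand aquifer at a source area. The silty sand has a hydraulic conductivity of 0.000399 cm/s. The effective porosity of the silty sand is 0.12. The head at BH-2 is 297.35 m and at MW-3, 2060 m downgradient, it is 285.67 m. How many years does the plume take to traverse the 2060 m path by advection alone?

346

Convert K: 0.000399 cm/s × 864 = 0.3447 m/day.
Hydraulic gradient i = (297.35 − 285.67) / 2060 = 11.68 / 2060 = 0.005670.
Darcy flux q = K · i = 0.3447 × 0.005670 = 0.001955 m/day.
Seepage velocity v = q / n_e = 0.001955 / 0.12 = 0.01629 m/day.
Travel time t = L / v = 2060 / 0.01629 = 1.265e+05 days = 346.3 years.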